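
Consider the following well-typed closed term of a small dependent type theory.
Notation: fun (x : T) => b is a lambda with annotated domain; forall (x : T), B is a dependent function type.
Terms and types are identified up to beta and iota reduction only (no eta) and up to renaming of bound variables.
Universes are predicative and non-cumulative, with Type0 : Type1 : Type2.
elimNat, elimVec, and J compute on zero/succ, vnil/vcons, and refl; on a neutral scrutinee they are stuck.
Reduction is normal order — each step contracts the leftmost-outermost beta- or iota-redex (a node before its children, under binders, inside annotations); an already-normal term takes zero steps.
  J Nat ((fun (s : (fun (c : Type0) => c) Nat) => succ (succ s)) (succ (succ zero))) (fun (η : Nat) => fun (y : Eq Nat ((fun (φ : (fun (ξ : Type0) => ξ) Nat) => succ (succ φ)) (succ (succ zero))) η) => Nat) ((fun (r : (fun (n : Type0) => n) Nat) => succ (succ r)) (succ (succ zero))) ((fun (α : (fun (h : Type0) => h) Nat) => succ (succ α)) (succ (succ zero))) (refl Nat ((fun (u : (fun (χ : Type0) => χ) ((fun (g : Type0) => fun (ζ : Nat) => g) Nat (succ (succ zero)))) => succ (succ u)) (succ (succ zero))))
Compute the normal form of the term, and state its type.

normal form:
  succ (succ (succ (succ zero)))
the term's type:
  Nat
observation: the leftmost-outermost redex is a J iota-redex, and normalization takes 2 steps.


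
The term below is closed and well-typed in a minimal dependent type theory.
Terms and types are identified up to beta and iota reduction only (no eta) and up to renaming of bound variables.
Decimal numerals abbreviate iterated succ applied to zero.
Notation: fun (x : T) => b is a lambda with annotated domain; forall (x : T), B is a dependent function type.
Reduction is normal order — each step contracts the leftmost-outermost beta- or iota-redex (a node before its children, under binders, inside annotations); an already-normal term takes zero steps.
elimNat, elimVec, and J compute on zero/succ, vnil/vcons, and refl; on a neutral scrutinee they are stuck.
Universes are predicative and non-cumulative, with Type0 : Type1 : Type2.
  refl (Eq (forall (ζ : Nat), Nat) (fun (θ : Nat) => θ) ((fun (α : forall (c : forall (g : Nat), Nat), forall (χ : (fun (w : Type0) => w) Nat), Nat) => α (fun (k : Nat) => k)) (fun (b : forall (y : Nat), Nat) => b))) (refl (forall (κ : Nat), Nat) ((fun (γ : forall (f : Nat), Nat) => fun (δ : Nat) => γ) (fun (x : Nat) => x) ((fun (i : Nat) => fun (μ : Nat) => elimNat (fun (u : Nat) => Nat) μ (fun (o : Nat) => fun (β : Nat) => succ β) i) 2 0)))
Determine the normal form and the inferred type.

normal form:
  refl (Eq (forall (ζ : Nat), Nat) (fun (θ : Nat) => θ) (fun (α : Nat) => α)) (refl (forall (c : Nat), Nat) (fun (g : Nat) => g))
inferred type:
  Eq (Eq (forall (ζ : Nat), Nat) (fun (θ : Nat) => θ) (fun (α : Nat) => α)) (refl (forall (c : Nat), Nat) (fun (g : Nat) => g)) (refl (forall (χ : Nat), Nat) (fun (w : Nat) => w))


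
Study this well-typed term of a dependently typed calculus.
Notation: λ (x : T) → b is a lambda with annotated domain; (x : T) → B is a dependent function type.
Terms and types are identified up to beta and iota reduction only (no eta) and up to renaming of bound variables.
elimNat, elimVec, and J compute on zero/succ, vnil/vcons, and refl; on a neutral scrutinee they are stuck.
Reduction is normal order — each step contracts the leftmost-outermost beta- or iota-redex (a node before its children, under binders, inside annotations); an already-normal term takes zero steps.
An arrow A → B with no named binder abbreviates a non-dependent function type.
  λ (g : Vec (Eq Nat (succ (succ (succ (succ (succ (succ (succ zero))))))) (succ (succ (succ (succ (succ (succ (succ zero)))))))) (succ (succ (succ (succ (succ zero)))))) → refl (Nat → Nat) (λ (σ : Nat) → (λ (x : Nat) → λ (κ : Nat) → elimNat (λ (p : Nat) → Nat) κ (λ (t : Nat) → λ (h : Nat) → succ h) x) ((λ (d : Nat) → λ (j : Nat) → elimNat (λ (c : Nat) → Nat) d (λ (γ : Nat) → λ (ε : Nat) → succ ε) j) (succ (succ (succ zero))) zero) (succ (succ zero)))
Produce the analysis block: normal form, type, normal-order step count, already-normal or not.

reduced normal form:
  λ (g : Vec (Eq Nat (succ (succ (succ (succ (succ (succ (succ zero))))))) (succ (succ (succ (succ (succ (succ (succ zero)))))))) (succ (succ (succ (succ (succ zero)))))) → refl (Nat → Nat) (λ (σ : Nat) → succ (succ (succ (succ (succ zero)))))
type:
  Vec (Eq Nat (succ (succ (succ (succ (succ (succ (succ zero))))))) (succ (succ (succ (succ (succ (succ (succ zero)))))))) (succ (succ (succ (succ (succ zero))))) → Eq (Nat → Nat) (λ (g : Nat) → succ (succ (succ (succ (succ zero))))) (λ (σ : Nat) → succ (succ (succ (succ (succ zero)))))
normal-order step count: 15
already normal: no
first redex: a beta-redex


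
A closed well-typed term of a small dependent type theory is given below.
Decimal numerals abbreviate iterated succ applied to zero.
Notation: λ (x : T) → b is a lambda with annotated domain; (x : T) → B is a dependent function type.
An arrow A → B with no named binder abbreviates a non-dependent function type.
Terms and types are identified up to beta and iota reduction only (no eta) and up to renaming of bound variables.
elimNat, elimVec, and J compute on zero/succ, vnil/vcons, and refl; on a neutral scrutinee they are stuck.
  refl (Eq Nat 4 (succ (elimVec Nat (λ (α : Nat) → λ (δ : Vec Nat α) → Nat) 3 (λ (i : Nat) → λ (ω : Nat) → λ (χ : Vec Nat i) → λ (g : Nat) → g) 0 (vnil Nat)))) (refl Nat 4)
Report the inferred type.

inferred type:
  Eq (Eq Nat 4 4) (refl Nat 4) (refl Nat 4)


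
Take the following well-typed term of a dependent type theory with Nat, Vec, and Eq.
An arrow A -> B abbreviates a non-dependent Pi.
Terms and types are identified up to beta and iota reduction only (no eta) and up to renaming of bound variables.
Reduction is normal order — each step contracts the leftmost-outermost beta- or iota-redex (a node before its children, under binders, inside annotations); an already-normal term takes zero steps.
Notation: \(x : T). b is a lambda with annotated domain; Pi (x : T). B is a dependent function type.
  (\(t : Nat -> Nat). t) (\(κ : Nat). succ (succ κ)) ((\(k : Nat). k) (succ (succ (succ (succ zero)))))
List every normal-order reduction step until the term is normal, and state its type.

normal-order reduction sequence:
  (\(t : Nat -> Nat). t) (\(κ : Nat). succ (succ κ)) ((\(k : Nat). k) (succ (succ (succ (succ zero)))))
  ~> (\(t : Nat). succ (succ t)) ((\(κ : Nat). κ) (succ (succ (succ (succ zero)))))
  ~> succ (succ ((\(t : Nat). t) (succ (succ (succ (succ zero))))))
  ~> succ (succ (succ (succ (succ (succ zero)))))
inferred type:
  Nat


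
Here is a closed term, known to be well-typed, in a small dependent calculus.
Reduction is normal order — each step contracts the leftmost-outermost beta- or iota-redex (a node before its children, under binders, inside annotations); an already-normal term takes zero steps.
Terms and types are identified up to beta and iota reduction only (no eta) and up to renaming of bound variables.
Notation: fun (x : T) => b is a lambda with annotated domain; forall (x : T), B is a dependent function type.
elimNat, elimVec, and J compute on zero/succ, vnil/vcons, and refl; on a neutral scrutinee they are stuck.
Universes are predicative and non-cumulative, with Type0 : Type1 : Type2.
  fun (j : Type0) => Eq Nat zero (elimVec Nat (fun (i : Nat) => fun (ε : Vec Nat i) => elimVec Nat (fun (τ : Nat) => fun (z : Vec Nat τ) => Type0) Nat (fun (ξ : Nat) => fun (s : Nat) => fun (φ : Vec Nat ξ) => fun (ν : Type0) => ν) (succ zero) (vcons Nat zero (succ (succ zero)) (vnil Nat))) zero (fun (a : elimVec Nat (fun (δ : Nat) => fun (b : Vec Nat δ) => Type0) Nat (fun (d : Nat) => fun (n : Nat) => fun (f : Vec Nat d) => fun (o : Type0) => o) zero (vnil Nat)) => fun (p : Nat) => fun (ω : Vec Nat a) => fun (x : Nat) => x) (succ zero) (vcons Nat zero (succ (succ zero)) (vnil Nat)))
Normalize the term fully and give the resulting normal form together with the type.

normal form:
  fun (j : Type0) => Eq Nat zero zero
inferred type:
  forall (j : Type0), Type0
observation: the term reaches its normal form after 6 normal-order steps.


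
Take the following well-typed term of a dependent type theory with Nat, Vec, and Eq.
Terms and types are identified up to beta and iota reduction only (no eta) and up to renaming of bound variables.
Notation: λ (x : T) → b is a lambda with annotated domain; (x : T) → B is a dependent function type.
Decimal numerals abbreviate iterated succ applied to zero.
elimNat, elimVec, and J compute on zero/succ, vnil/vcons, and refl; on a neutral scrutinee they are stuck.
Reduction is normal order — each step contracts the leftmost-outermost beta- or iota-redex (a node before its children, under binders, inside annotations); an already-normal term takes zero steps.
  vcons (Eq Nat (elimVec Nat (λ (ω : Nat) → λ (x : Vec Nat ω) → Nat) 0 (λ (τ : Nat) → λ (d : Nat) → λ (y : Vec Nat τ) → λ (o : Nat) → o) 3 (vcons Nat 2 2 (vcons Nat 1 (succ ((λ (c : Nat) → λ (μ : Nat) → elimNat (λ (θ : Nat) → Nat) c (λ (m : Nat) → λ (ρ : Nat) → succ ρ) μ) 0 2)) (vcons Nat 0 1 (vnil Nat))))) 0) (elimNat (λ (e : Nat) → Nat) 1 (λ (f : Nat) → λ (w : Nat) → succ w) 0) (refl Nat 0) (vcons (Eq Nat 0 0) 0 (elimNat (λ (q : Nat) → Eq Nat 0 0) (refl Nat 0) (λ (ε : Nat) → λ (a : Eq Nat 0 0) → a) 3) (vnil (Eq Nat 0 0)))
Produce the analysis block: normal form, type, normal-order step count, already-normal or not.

resulting normal form:
  vcons (Eq Nat 0 0) 1 (refl Nat 0) (vcons (Eq Nat 0 0) 0 (refl Nat 0) (vnil (Eq Nat 0 0)))
type:
  Vec (Eq Nat 0 0) 2
reduction steps (normal order): 27
term was already normal: no
first redex: an elimVec iota-redex


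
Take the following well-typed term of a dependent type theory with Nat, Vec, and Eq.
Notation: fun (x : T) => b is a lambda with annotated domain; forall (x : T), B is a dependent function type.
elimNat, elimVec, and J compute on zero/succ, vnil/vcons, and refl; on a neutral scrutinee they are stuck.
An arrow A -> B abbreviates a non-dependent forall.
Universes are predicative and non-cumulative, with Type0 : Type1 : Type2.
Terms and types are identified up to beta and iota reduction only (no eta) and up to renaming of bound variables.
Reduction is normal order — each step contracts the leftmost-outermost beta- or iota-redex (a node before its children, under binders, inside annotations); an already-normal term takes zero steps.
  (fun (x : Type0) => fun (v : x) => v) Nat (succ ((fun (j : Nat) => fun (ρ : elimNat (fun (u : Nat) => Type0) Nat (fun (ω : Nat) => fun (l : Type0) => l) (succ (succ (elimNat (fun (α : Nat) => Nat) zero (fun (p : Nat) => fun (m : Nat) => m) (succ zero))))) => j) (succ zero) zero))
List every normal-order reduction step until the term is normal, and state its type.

normal-order reduction sequence:
  (fun (x : Type0) => fun (v : x) => v) Nat (succ ((fun (j : Nat) => fun (ρ : elimNat (fun (u : Nat) => Type0) Nat (fun (ω : Nat) => fun (l : Type0) => l) (succ (succ (elimNat (fun (α : Nat) => Nat) zero (fun (p : Nat) => fun (m : Nat) => m) (succ zero))))) => j) (succ zero) zero))
  ~> (fun (x : Nat) => x) (succ ((fun (v : Nat) => fun (j : elimNat (fun (ρ : Nat) => Type0) Nat (fun (u : Nat) => fun (ω : Type0) => ω) (succ (succ (elimNat (fun (l : Nat) => Nat) zero (fun (α : Nat) => fun (p : Nat) => p) (succ zero))))) => v) (succ zero) zero))
  ~> succ ((fun (x : Nat) => fun (v : elimNat (fun (j : Nat) => Type0) Nat (fun (ρ : Nat) => fun (u : Type0) => u) (succ (succ (elimNat (fun (ω : Nat) => Nat) zero (fun (l : Nat) => fun (α : Nat) => α) (succ zero))))) => x) (succ zero) zero)
  ~> succ ((fun (x : elimNat (fun (v : Nat) => Type0) Nat (fun (j : Nat) => fun (ρ : Type0) => ρ) (succ (succ (elimNat (fun (u : Nat) => Nat) zero (fun (ω : Nat) => fun (l : Nat) => l) (succ zero))))) => succ zero) zero)
  ~> succ (succ zero)
type:
  Nat


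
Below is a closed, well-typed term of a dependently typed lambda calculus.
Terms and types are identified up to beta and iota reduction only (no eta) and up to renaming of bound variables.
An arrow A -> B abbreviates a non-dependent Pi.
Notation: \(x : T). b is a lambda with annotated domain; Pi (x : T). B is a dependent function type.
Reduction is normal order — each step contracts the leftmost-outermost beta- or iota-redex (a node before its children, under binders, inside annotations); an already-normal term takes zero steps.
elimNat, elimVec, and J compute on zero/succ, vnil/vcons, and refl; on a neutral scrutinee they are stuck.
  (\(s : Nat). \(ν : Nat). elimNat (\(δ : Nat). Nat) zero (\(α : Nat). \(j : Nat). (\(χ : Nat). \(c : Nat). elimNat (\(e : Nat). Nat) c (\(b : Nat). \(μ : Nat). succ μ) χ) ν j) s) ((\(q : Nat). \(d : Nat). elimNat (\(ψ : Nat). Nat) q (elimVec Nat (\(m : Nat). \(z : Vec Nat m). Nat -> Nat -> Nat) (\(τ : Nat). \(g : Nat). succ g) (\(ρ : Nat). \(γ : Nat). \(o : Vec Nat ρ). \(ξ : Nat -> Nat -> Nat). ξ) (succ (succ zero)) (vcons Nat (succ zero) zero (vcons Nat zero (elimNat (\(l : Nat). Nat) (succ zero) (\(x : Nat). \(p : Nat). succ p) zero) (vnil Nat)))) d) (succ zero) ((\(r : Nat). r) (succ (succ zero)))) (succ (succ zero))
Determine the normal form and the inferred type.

reduced normal form:
  succ (succ (succ (succ (succ (succ zero)))))
inferred type:
  Nat


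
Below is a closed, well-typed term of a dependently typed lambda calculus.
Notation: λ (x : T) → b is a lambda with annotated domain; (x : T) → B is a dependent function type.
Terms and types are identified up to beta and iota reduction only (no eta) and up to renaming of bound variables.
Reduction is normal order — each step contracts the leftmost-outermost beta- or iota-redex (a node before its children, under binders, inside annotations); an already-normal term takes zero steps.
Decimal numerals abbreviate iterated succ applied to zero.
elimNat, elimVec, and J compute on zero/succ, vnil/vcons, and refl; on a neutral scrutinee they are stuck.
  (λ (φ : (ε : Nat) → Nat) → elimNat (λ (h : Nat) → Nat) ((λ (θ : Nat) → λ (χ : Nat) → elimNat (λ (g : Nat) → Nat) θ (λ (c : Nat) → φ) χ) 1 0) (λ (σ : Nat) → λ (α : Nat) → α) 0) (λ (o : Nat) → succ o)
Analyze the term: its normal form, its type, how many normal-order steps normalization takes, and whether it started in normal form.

resulting normal form:
  1
the term's type:
  Nat
normal-order step count: 5
started in normal form: no
first contracted redex: a beta-redex


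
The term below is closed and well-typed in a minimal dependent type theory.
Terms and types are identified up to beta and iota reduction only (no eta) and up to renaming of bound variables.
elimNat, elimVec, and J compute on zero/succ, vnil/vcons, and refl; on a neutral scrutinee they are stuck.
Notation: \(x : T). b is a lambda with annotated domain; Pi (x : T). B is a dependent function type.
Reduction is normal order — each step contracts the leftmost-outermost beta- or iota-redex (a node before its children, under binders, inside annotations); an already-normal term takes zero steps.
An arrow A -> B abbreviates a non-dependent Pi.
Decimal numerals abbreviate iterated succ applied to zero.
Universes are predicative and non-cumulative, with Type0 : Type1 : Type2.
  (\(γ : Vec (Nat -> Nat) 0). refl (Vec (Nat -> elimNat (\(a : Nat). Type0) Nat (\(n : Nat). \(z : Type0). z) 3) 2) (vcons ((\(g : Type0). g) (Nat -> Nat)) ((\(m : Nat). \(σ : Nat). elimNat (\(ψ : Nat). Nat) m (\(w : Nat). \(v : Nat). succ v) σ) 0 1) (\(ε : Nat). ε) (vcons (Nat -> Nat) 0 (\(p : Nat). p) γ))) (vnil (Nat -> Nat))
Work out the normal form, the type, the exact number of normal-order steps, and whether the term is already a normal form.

normal form:
  refl (Vec (Nat -> Nat) 2) (vcons (Nat -> Nat) 1 (\(γ : Nat). γ) (vcons (Nat -> Nat) 0 (\(a : Nat). a) (vnil (Nat -> Nat))))
type:
  Eq (Vec (Nat -> Nat) 2) (vcons (Nat -> Nat) 1 (\(γ : Nat). γ) (vcons (Nat -> Nat) 0 (\(a : Nat). a) (vnil (Nat -> Nat)))) (vcons (Nat -> Nat) 1 (\(n : Nat). n) (vcons (Nat -> Nat) 0 (\(z : Nat). z) (vnil (Nat -> Nat))))
reduction steps (normal order): 18
already normal: no
first redex: a beta-redex


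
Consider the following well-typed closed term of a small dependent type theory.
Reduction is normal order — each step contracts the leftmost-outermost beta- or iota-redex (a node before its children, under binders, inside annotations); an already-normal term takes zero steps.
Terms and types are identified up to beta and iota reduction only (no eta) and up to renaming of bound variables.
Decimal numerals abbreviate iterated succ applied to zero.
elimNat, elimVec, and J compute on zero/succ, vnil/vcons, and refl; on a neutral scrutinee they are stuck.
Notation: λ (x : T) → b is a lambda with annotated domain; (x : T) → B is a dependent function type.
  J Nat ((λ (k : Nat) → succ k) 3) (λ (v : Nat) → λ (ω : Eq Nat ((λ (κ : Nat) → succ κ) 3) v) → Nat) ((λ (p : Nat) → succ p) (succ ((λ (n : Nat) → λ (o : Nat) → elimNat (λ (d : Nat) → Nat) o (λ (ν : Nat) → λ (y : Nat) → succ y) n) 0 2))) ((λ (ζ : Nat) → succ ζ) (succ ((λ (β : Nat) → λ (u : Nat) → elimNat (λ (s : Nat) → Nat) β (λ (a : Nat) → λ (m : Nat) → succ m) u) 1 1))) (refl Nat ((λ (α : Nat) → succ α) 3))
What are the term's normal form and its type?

reduced normal form:
  4
inferred type:
  Nat


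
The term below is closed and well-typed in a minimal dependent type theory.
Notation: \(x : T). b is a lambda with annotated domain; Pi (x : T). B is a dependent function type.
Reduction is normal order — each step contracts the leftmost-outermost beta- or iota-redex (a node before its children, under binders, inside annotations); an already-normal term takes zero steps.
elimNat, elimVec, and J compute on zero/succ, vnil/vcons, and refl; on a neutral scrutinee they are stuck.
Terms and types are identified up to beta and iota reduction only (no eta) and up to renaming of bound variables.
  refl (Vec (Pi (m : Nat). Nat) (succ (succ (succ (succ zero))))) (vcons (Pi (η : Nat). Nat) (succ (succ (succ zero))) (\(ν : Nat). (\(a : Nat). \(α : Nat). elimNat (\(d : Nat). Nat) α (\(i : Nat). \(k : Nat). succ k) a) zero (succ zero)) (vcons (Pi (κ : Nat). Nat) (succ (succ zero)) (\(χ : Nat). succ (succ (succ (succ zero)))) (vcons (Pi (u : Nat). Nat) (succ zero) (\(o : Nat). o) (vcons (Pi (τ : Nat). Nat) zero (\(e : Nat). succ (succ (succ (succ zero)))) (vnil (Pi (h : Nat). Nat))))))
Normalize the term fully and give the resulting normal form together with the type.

reduced normal form:
  refl (Vec (Pi (m : Nat). Nat) (succ (succ (succ (succ zero))))) (vcons (Pi (η : Nat). Nat) (succ (succ (succ zero))) (\(ν : Nat). succ zero) (vcons (Pi (a : Nat). Nat) (succ (succ zero)) (\(α : Nat). succ (succ (succ (succ zero)))) (vcons (Pi (d : Nat). Nat) (succ zero) (\(i : Nat). i) (vcons (Pi (k : Nat). Nat) zero (\(κ : Nat). succ (succ (succ (succ zero)))) (vnil (Pi (χ : Nat). Nat))))))
the term's type:
  Eq (Vec (Pi (m : Nat). Nat) (succ (succ (succ (succ zero))))) (vcons (Pi (η : Nat). Nat) (succ (succ (succ zero))) (\(ν : Nat). succ zero) (vcons (Pi (a : Nat). Nat) (succ (succ zero)) (\(α : Nat). succ (succ (succ (succ zero)))) (vcons (Pi (d : Nat). Nat) (succ zero) (\(i : Nat). i) (vcons (Pi (k : Nat). Nat) zero (\(κ : Nat). succ (succ (succ (succ zero)))) (vnil (Pi (χ : Nat). Nat)))))) (vcons (Pi (u : Nat). Nat) (succ (succ (succ zero))) (\(o : Nat). succ zero) (vcons (Pi (τ : Nat). Nat) (succ (succ zero)) (\(e : Nat). succ (succ (succ (succ zero)))) (vcons (Pi (h : Nat). Nat) (succ zero) (\(p : Nat). p) (vcons (Pi (σ : Nat). Nat) zero (\(ω : Nat). succ (succ (succ (succ zero)))) (vnil (Pi (θ : Nat). Nat))))))
observation: the first redex contracted is a beta-redex; the normal form is reached in 3 normal-order steps.


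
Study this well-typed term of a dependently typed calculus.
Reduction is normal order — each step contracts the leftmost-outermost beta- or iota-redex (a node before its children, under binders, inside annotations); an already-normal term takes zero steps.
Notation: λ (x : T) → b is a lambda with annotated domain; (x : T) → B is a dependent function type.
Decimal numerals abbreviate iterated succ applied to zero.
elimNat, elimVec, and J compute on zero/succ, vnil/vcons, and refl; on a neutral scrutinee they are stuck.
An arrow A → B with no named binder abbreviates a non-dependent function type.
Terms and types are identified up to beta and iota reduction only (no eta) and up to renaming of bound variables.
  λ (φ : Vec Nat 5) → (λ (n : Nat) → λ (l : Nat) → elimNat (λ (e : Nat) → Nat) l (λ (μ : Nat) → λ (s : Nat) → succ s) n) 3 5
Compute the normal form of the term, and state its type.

resulting normal form:
  λ (φ : Vec Nat 5) → 8
inferred type:
  Vec Nat 5 → Nat
observation: 12 normal-order steps normalize the term, beginning with a beta-redex.


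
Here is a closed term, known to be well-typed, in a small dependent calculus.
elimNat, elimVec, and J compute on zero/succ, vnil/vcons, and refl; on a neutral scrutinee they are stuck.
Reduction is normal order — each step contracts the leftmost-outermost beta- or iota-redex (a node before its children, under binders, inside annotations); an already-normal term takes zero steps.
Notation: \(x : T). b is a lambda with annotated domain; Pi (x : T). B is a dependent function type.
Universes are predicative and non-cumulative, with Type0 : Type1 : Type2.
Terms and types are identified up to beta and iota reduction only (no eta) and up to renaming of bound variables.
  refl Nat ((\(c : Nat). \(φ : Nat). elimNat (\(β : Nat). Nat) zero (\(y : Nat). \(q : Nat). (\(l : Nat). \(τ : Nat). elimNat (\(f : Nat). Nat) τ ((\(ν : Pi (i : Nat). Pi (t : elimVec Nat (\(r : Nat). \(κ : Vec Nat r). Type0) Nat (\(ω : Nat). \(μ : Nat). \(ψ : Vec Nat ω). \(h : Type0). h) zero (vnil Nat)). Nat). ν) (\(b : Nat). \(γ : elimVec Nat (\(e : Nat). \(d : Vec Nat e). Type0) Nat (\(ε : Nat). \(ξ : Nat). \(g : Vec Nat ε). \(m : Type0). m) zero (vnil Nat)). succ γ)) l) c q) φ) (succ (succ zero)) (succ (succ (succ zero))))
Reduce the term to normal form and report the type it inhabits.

normal form:
  refl Nat (succ (succ (succ (succ (succ (succ zero))))))
type:
  Eq Nat (succ (succ (succ (succ (succ (succ zero)))))) (succ (succ (succ (succ (succ (succ zero))))))


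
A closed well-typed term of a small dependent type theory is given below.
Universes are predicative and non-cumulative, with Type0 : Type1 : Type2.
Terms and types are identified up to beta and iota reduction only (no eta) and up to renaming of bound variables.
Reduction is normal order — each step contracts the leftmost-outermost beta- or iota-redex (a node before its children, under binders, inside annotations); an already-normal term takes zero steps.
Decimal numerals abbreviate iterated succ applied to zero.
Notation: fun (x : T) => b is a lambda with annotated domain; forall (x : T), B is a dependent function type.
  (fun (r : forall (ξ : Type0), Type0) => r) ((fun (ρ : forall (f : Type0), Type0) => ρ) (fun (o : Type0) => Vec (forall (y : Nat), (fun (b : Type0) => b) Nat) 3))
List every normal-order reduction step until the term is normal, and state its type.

reduction (normal order):
  (fun (r : forall (ξ : Type0), Type0) => r) ((fun (ρ : forall (f : Type0), Type0) => ρ) (fun (o : Type0) => Vec (forall (y : Nat), (fun (b : Type0) => b) Nat) 3))
  ~> (fun (r : forall (ξ : Type0), Type0) => r) (fun (ρ : Type0) => Vec (forall (f : Nat), (fun (o : Type0) => o) Nat) 3)
  ~> fun (r : Type0) => Vec (forall (ξ : Nat), (fun (ρ : Type0) => ρ) Nat) 3
  ~> fun (r : Type0) => Vec (forall (ξ : Nat), Nat) 3
the term's type:
  forall (r : Type0), Type0


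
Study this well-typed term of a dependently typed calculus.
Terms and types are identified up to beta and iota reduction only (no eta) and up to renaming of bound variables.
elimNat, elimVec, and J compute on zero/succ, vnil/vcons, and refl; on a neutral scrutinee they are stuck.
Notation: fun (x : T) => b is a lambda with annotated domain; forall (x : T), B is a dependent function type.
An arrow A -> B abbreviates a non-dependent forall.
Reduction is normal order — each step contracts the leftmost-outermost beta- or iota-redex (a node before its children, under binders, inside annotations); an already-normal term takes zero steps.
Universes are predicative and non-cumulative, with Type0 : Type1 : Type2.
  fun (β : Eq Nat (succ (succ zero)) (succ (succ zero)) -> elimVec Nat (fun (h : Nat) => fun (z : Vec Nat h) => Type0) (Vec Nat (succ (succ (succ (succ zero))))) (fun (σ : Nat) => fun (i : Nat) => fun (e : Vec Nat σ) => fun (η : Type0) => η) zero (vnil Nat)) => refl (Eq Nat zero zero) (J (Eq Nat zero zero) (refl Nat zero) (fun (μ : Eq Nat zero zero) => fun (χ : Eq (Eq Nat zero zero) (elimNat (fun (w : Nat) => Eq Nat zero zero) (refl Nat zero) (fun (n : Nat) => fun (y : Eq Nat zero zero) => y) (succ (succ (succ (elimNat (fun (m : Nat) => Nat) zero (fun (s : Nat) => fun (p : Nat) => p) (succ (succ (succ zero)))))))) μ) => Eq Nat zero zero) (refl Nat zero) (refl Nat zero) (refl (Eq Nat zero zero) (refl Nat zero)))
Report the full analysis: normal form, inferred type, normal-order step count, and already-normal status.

normal form:
  fun (β : Eq Nat (succ (succ zero)) (succ (succ zero)) -> Vec Nat (succ (succ (succ (succ zero))))) => refl (Eq Nat zero zero) (refl Nat zero)
type:
  (Eq Nat (succ (succ zero)) (succ (succ zero)) -> Vec Nat (succ (succ (succ (succ zero))))) -> Eq (Eq Nat zero zero) (refl Nat zero) (refl Nat zero)
reduction steps (normal order): 2
started in normal form: no
first contracted redex: an elimVec iota-redex


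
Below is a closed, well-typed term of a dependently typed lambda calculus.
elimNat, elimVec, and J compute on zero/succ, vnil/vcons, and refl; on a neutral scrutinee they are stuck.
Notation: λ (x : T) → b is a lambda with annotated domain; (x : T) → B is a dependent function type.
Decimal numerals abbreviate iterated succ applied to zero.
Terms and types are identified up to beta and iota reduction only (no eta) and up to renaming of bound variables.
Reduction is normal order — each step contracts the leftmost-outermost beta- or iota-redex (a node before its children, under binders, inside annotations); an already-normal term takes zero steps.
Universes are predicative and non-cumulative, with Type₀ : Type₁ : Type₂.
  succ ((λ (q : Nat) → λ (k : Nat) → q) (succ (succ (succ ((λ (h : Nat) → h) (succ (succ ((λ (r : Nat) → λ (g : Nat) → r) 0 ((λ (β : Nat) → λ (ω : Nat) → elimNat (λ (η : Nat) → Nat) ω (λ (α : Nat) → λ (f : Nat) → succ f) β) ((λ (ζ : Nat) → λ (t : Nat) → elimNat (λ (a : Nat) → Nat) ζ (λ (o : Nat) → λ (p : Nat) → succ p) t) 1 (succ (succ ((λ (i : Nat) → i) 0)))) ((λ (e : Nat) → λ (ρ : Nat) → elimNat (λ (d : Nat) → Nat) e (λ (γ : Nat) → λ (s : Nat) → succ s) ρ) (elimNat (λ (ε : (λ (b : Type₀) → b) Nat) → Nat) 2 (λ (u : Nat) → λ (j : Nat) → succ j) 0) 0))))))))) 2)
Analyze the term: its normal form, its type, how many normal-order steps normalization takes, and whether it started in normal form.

resulting normal form:
  6
the term's type:
  Nat
normal-order step count: 5
already normal: no
first contracted redex: a beta-redex


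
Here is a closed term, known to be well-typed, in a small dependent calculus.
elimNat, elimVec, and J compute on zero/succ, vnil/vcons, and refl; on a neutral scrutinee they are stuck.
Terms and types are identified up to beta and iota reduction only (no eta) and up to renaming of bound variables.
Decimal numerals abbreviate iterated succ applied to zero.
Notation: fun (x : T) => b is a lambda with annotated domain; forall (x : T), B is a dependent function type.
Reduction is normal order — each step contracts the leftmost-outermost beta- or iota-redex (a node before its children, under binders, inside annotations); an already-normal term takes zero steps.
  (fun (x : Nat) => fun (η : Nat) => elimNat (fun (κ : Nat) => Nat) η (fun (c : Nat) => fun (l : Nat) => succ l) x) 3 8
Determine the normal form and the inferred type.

normal form:
  11
the term's type:
  Nat


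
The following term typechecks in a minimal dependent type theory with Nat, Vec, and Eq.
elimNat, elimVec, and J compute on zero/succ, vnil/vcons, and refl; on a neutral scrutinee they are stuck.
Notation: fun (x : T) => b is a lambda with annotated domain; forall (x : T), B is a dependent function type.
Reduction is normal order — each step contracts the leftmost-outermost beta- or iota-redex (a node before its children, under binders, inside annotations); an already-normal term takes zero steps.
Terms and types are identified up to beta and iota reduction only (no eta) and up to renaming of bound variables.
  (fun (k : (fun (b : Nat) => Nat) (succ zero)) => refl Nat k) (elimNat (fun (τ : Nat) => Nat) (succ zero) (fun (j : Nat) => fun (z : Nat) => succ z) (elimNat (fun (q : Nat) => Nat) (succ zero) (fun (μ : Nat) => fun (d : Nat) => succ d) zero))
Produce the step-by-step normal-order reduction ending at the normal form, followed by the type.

reduction (normal order):
  (fun (k : (fun (b : Nat) => Nat) (succ zero)) => refl Nat k) (elimNat (fun (τ : Nat) => Nat) (succ zero) (fun (j : Nat) => fun (z : Nat) => succ z) (elimNat (fun (q : Nat) => Nat) (succ zero) (fun (μ : Nat) => fun (d : Nat) => succ d) zero))
  ~> refl Nat (elimNat (fun (k : Nat) => Nat) (succ zero) (fun (b : Nat) => fun (τ : Nat) => succ τ) (elimNat (fun (j : Nat) => Nat) (succ zero) (fun (z : Nat) => fun (q : Nat) => succ q) zero))
  ~> refl Nat (elimNat (fun (k : Nat) => Nat) (succ zero) (fun (b : Nat) => fun (τ : Nat) => succ τ) (succ zero))
  ~> refl Nat ((fun (k : Nat) => fun (b : Nat) => succ b) zero (elimNat (fun (τ : Nat) => Nat) (succ zero) (fun (j : Nat) => fun (z : Nat) => succ z) zero))
  ~> refl Nat ((fun (k : Nat) => succ k) (elimNat (fun (b : Nat) => Nat) (succ zero) (fun (τ : Nat) => fun (j : Nat) => succ j) zero))
  ~> refl Nat (succ (elimNat (fun (k : Nat) => Nat) (succ zero) (fun (b : Nat) => fun (τ : Nat) => succ τ) zero))
  ~> refl Nat (succ (succ zero))
the term's type:
  Eq Nat (succ (succ zero)) (succ (succ zero))


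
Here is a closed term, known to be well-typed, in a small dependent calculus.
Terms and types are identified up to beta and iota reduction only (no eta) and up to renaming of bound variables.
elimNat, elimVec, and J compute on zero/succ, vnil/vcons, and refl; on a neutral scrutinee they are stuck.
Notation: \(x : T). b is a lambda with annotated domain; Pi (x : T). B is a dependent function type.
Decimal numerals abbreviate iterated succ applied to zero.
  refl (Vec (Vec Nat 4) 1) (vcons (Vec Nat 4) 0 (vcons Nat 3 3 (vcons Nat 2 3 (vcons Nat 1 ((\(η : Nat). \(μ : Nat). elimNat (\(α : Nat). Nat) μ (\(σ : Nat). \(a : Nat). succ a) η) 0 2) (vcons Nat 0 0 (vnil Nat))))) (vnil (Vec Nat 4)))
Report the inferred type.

type:
  Eq (Vec (Vec Nat 4) 1) (vcons (Vec Nat 4) 0 (vcons Nat 3 3 (vcons Nat 2 3 (vcons Nat 1 2 (vcons Nat 0 0 (vnil Nat))))) (vnil (Vec Nat 4))) (vcons (Vec Nat 4) 0 (vcons Nat 3 3 (vcons Nat 2 3 (vcons Nat 1 2 (vcons Nat 0 0 (vnil Nat))))) (vnil (Vec Nat 4)))


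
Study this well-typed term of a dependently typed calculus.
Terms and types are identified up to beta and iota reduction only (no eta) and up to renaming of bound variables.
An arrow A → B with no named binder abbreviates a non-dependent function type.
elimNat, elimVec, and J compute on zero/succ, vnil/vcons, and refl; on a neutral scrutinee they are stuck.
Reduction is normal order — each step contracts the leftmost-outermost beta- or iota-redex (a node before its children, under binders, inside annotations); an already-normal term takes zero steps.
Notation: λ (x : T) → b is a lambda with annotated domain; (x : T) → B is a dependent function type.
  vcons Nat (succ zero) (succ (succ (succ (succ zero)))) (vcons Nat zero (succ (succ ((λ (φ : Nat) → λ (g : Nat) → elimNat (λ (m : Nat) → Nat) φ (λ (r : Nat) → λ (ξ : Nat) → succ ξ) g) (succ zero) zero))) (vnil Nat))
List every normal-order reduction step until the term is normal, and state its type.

normal-order reduction sequence:
  vcons Nat (succ zero) (succ (succ (succ (succ zero)))) (vcons Nat zero (succ (succ ((λ (φ : Nat) → λ (g : Nat) → elimNat (λ (m : Nat) → Nat) φ (λ (r : Nat) → λ (ξ : Nat) → succ ξ) g) (succ zero) zero))) (vnil Nat))
  ~> vcons Nat (succ zero) (succ (succ (succ (succ zero)))) (vcons Nat zero (succ (succ ((λ (φ : Nat) → elimNat (λ (g : Nat) → Nat) (succ zero) (λ (m : Nat) → λ (r : Nat) → succ r) φ) zero))) (vnil Nat))
  ~> vcons Nat (succ zero) (succ (succ (succ (succ zero)))) (vcons Nat zero (succ (succ (elimNat (λ (φ : Nat) → Nat) (succ zero) (λ (g : Nat) → λ (m : Nat) → succ m) zero))) (vnil Nat))
  ~> vcons Nat (succ zero) (succ (succ (succ (succ zero)))) (vcons Nat zero (succ (succ (succ zero))) (vnil Nat))
the term's type:
  Vec Nat (succ (succ zero))


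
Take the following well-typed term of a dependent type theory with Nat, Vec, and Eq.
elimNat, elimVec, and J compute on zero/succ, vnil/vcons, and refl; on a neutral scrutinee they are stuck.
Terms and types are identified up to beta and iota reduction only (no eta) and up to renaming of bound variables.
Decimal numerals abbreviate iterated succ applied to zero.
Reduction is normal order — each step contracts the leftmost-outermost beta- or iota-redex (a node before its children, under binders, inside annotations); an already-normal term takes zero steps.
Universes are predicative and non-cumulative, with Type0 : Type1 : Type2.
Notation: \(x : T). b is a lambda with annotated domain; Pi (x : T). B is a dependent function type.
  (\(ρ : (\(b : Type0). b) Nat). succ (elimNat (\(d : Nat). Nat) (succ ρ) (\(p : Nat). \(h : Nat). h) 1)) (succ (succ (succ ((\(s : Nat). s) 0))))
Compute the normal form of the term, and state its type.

resulting normal form:
  5
inferred type:
  Nat
observation: 6 normal-order steps separate the term from its normal form.


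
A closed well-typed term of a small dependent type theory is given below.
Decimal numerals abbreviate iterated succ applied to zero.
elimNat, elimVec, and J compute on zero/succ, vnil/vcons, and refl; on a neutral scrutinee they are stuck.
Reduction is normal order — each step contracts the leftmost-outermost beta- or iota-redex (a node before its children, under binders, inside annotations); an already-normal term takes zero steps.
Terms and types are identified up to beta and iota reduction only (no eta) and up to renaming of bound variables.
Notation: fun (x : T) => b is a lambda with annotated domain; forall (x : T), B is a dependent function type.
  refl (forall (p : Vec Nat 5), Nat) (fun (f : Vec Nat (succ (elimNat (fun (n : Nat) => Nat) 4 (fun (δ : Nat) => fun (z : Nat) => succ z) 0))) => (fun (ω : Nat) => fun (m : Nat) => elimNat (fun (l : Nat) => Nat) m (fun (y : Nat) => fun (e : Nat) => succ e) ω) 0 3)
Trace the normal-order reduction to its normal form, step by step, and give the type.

normal-order reduction sequence:
  refl (forall (p : Vec Nat 5), Nat) (fun (f : Vec Nat (succ (elimNat (fun (n : Nat) => Nat) 4 (fun (δ : Nat) => fun (z : Nat) => succ z) 0))) => (fun (ω : Nat) => fun (m : Nat) => elimNat (fun (l : Nat) => Nat) m (fun (y : Nat) => fun (e : Nat) => succ e) ω) 0 3)
  ~> refl (forall (p : Vec Nat 5), Nat) (fun (f : Vec Nat 5) => (fun (n : Nat) => fun (δ : Nat) => elimNat (fun (z : Nat) => Nat) δ (fun (ω : Nat) => fun (m : Nat) => succ m) n) 0 3)
  ~> refl (forall (p : Vec Nat 5), Nat) (fun (f : Vec Nat 5) => (fun (n : Nat) => elimNat (fun (δ : Nat) => Nat) n (fun (z : Nat) => fun (ω : Nat) => succ ω) 0) 3)
  ~> refl (forall (p : Vec Nat 5), Nat) (fun (f : Vec Nat 5) => elimNat (fun (n : Nat) => Nat) 3 (fun (δ : Nat) => fun (z : Nat) => succ z) 0)
  ~> refl (forall (p : Vec Nat 5), Nat) (fun (f : Vec Nat 5) => 3)
the term's type:
  Eq (forall (p : Vec Nat 5), Nat) (fun (f : Vec Nat 5) => 3) (fun (n : Vec Nat 5) => 3)


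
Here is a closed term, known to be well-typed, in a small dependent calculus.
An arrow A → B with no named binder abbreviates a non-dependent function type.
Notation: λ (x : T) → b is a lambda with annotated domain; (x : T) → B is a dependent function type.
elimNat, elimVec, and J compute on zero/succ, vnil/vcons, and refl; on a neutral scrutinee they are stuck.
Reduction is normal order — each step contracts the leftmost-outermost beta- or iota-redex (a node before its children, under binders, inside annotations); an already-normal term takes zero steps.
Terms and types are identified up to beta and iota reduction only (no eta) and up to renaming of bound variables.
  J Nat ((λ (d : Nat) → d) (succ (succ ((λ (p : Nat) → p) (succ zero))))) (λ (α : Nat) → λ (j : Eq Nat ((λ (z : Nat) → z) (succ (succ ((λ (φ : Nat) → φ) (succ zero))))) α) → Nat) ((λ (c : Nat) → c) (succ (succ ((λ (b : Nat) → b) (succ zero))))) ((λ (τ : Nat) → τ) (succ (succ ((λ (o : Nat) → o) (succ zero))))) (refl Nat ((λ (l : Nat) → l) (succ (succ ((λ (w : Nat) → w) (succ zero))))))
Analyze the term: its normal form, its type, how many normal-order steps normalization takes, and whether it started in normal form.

normal form:
  succ (succ (succ zero))
inferred type:
  Nat
steps to reach normal form (normal order): 3
already normal: no
first contracted redex: a J iota-redex


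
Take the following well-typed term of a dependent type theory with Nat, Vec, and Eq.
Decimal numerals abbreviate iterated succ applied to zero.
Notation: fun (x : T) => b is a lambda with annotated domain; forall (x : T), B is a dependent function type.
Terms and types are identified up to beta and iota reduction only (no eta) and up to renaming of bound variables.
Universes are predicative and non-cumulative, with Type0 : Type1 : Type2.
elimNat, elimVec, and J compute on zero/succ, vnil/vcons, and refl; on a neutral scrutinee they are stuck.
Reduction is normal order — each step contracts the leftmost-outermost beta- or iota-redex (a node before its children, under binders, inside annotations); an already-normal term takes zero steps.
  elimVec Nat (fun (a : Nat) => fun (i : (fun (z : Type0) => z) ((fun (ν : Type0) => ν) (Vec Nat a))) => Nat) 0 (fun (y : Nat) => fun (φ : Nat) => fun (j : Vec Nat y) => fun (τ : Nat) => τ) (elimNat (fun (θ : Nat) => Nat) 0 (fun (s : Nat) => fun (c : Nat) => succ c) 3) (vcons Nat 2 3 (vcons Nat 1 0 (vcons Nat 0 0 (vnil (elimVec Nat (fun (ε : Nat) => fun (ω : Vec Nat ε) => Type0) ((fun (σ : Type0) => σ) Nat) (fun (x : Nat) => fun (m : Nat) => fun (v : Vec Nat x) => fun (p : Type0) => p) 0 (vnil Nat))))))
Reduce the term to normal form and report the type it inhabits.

resulting normal form:
  0
inferred type:
  Nat


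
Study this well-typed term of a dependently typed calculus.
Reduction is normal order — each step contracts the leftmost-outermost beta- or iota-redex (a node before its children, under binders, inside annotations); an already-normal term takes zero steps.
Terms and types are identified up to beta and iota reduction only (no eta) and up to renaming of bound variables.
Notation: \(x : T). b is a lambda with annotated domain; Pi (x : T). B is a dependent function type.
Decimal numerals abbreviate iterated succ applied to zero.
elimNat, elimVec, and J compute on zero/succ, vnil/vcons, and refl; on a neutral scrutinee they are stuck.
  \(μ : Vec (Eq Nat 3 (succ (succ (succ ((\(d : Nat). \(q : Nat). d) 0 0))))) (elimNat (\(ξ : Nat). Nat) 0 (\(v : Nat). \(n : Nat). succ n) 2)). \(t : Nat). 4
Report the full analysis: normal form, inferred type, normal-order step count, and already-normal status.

resulting normal form:
  \(μ : Vec (Eq Nat 3 3) 2). \(d : Nat). 4
the term's type:
  Pi (μ : Vec (Eq Nat 3 3) 2). Pi (d : Nat). Nat
reduction steps (normal order): 9
already normal: no
first contracted redex: a beta-redex
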